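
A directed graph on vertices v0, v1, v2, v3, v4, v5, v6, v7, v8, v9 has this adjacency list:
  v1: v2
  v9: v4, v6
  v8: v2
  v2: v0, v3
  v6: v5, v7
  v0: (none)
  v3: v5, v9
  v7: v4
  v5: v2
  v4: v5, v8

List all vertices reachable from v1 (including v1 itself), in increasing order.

Start at v1.
Its neighbours: v2.
Then their neighbours: v0, v3.
Then next layer: v5, v9.
Then next layer: v4, v6.
Then next layer: v7, v8.
Every vertex is now reached.

v0, v1, v2, v3, v4, v5, v6, v7, v8, v9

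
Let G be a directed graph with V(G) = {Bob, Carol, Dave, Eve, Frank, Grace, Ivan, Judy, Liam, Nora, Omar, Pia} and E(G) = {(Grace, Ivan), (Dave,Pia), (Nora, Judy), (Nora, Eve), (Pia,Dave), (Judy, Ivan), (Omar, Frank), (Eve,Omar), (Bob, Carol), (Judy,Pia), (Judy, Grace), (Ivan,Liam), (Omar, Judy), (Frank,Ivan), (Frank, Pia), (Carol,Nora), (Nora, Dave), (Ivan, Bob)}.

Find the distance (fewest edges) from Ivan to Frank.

Distance 0: Ivan.
Distance 1: Bob, Liam.
Distance 2: Carol.
Distance 3: Nora.
Distance 4: Dave, Eve, Judy.
Distance 5: Grace, Omar, Pia.
Distance 6: Frank — contains Frank.

6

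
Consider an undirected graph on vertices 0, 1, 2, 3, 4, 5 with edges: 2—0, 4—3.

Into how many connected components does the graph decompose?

4

From 0: component {0, 2}.
From 1: component {1}.
From 3: component {3, 4}.
From 5: component {5}.
That's 4 components.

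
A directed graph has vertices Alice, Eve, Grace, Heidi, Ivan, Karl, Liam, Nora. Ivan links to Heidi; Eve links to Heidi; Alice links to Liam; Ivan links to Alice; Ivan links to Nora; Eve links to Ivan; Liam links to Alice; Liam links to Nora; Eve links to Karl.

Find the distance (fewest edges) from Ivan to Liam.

2

Distance 0: Ivan.
Distance 1: Alice, Heidi, Nora.
Distance 2: Liam — contains Liam.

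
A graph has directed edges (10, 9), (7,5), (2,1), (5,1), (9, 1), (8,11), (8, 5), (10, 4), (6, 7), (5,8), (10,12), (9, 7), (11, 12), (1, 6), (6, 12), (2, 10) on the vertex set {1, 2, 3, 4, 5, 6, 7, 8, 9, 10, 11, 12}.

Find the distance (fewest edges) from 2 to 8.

5

Distance 0: 2.
Distance 1: 1, 10.
Distance 2: 4, 6, 9, 12.
Distance 3: 7.
Distance 4: 5.
Distance 5: 8 — contains 8.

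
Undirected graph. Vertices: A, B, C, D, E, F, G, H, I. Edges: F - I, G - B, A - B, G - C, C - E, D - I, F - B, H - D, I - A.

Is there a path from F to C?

Yes

Explore from F.
Distance 1: reach B, I.
Distance 2: reach A, D, G.
Distance 3: reach C, H.
Found C.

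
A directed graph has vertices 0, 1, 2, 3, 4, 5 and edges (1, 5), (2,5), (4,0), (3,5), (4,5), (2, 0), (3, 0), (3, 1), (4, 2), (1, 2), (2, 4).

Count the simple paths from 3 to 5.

4

3→1→2→4→5
3→1→2→5
3→1→5
3→5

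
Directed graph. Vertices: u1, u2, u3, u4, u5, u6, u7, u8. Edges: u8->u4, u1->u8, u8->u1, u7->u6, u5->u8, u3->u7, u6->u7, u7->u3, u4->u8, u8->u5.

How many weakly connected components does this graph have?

3

From u1: component {u1, u4, u5, u8}.
From u2: component {u2}.
From u3: component {u3, u6, u7}.
That's 3 components.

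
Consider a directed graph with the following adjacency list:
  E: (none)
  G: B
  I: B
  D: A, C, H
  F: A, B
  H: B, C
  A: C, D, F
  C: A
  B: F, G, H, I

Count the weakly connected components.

From A: component {A, B, C, D, F, G, H, I}.
From E: component {E}.
That's 2 components.

2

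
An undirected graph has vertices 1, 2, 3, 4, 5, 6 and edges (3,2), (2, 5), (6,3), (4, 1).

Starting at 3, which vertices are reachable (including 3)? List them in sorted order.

2, 3, 5, 6

Start at 3.
Its neighbours: 2, 6.
Then their neighbours: 5.
Nothing further is reachable.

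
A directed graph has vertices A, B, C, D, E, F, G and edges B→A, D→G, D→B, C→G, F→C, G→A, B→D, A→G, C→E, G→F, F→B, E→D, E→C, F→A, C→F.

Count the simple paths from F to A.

6

F→A
F→B→A
F→B→D→G→A
F→C→E→D→B→A
F→C→E→D→G→A
F→C→G→A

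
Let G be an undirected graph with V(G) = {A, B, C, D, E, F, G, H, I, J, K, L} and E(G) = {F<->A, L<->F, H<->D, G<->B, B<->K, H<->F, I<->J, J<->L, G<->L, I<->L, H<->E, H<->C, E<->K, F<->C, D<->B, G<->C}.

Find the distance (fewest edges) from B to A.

4

Distance 0: B.
Distance 1: D, G, K.
Distance 2: C, E, H, L.
Distance 3: F, I, J.
Distance 4: A — contains A.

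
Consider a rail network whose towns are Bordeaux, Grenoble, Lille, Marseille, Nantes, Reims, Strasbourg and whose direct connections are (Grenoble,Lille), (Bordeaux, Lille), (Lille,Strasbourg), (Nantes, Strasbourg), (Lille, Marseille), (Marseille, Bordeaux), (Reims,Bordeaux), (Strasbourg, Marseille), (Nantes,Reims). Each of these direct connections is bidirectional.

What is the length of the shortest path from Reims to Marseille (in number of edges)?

2

Distance 0: Reims.
Distance 1: Bordeaux, Nantes.
Distance 2: Lille, Marseille, Strasbourg — contains Marseille.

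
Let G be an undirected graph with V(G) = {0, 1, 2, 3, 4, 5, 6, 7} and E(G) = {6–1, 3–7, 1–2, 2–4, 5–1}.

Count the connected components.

3

From 0: component {0}.
From 1: component {1, 2, 4, 5, 6}.
From 3: component {3, 7}.
That's 3 components.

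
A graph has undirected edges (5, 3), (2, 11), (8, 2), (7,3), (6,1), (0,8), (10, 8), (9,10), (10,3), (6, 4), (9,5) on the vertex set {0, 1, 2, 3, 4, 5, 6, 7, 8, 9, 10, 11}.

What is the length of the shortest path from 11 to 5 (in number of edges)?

5

Distance 0: 11.
Distance 1: 2.
Distance 2: 8.
Distance 3: 0, 10.
Distance 4: 3, 9.
Distance 5: 5, 7 — contains 5.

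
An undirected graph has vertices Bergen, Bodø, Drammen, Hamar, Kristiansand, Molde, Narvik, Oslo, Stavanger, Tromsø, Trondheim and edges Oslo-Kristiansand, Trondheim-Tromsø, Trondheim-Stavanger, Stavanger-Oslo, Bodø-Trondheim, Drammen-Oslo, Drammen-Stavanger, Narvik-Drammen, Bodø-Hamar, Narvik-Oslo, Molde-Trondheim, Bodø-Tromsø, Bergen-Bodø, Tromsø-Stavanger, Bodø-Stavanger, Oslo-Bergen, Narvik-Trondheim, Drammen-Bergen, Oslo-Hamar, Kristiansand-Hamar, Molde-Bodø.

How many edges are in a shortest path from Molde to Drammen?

3

Distance 0: Molde.
Distance 1: Bodø, Trondheim.
Distance 2: Bergen, Hamar, Narvik, Stavanger, Tromsø.
Distance 3: Drammen, Kristiansand, Oslo — contains Drammen.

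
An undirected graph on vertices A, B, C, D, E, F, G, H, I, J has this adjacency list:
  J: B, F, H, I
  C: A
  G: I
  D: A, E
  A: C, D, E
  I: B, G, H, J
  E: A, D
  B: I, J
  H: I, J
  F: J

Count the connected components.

2

From A: component {A, C, D, E}.
From B: component {B, F, G, H, I, J}.
That's 2 components.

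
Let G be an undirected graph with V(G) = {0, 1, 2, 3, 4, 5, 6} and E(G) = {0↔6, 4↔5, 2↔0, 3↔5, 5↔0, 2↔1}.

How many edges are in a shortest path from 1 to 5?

3

Distance 0: 1.
Distance 1: 2.
Distance 2: 0.
Distance 3: 5, 6 — contains 5.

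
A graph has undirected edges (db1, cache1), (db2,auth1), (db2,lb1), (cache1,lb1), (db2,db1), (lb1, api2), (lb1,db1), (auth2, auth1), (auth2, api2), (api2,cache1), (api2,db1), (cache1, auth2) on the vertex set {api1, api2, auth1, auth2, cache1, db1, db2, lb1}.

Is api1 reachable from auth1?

No

Explore from auth1.
Distance 1: reach auth2, db2.
Distance 2: reach api2, cache1, db1, lb1.
The search is exhausted without reaching api1; it lies in a different component.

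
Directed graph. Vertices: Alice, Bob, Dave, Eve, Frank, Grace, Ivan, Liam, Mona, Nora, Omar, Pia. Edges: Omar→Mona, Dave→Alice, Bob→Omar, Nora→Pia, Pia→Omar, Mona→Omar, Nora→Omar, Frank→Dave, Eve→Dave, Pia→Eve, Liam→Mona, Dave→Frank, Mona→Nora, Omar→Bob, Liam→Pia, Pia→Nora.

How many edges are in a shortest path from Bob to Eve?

5

Distance 0: Bob.
Distance 1: Omar.
Distance 2: Mona.
Distance 3: Nora.
Distance 4: Pia.
Distance 5: Eve — contains Eve.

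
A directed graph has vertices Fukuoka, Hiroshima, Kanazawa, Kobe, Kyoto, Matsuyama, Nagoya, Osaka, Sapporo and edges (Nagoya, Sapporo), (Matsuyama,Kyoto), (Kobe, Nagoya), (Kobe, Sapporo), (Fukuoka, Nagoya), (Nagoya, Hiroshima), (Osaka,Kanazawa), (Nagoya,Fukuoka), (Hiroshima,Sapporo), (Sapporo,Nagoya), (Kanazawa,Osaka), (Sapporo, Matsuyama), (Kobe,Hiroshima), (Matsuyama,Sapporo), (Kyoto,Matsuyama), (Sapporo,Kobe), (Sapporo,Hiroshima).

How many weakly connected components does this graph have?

From Fukuoka: component {Fukuoka, Hiroshima, Kobe, Kyoto, Matsuyama, Nagoya, Sapporo}.
From Kanazawa: component {Kanazawa, Osaka}.
That's 2 components.

2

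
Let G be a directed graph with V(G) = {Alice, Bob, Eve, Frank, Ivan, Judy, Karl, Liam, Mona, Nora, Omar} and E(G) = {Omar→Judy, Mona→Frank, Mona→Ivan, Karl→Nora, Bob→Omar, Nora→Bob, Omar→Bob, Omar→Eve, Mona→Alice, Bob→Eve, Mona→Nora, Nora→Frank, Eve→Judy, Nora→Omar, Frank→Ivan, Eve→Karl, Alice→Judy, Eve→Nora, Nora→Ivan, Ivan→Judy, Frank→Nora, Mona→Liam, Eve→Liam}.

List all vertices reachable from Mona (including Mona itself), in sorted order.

Alice, Bob, Eve, Frank, Ivan, Judy, Karl, Liam, Mona, Nora, Omar

Start at Mona.
Its neighbours: Alice, Frank, Ivan, Liam, Nora.
Then their neighbours: Bob, Judy, Omar.
Then next layer: Eve.
Then next layer: Karl.
Every vertex is now reached.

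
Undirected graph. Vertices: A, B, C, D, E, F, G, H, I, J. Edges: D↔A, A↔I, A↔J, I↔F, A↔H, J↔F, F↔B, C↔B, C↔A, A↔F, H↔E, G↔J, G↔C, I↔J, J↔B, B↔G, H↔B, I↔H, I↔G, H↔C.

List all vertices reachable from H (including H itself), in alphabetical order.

A, B, C, D, E, F, G, H, I, J

Start at H.
Its neighbours: A, B, C, E, I.
Then their neighbours: D, F, G, J.
Every vertex is now reached.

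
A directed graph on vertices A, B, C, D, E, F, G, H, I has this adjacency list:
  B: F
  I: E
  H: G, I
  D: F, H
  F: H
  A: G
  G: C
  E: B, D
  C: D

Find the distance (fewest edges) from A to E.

Distance 0: A.
Distance 1: G.
Distance 2: C.
Distance 3: D.
Distance 4: F, H.
Distance 5: I.
Distance 6: E — contains E.

6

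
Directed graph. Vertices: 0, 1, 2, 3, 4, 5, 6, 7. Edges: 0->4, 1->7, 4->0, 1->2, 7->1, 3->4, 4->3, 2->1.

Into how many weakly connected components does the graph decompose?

4

From 0: component {0, 3, 4}.
From 1: component {1, 2, 7}.
From 5: component {5}.
From 6: component {6}.
That's 4 components.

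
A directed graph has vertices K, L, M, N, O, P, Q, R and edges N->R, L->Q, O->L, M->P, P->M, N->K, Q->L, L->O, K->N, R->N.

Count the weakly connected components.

3

From K: component {K, N, R}.
From L: component {L, O, Q}.
From M: component {M, P}.
That's 3 components.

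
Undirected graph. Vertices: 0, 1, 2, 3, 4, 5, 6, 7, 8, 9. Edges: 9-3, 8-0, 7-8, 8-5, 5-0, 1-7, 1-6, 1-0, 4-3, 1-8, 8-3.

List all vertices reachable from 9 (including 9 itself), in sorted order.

Start at 9.
Its neighbours: 3.
Then their neighbours: 4, 8.
Then next layer: 0, 1, 5, 7.
Then next layer: 6.
Nothing further is reachable.

0, 1, 3, 4, 5, 6, 7, 8, 9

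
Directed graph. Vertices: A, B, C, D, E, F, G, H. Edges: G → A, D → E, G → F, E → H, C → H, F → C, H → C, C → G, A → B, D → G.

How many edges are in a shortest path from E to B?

Distance 0: E.
Distance 1: H.
Distance 2: C.
Distance 3: G.
Distance 4: A, F.
Distance 5: B — contains B.

5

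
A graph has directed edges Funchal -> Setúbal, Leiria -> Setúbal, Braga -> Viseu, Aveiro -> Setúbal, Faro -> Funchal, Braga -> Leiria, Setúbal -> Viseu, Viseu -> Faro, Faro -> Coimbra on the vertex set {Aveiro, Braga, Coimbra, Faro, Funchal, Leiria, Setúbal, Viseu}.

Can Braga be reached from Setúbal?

Explore from Setúbal.
Distance 1: reach Viseu.
Distance 2: reach Faro.
Distance 3: reach Coimbra, Funchal.
The search from Setúbal is exhausted; no directed path reaches Braga.

No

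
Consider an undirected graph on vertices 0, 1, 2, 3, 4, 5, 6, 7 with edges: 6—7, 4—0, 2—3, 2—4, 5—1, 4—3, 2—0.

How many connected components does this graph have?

From 0: component {0, 2, 3, 4}.
From 1: component {1, 5}.
From 6: component {6, 7}.
That's 3 components.

3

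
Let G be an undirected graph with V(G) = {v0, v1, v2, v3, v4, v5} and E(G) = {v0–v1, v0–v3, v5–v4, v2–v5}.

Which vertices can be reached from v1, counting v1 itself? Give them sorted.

Start at v1.
Its neighbours: v0.
Then their neighbours: v3.
Nothing further is reachable.

v0, v1, v3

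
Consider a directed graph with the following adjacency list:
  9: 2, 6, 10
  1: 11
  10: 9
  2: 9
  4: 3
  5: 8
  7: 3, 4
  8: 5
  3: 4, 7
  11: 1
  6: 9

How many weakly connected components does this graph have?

4

From 1: component {1, 11}.
From 2: component {2, 6, 9, 10}.
From 3: component {3, 4, 7}.
From 5: component {5, 8}.
That's 4 components.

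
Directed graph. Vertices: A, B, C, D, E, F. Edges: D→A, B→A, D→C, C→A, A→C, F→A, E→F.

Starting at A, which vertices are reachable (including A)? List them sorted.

A, C

Start at A.
Its neighbours: C.
Nothing further is reachable.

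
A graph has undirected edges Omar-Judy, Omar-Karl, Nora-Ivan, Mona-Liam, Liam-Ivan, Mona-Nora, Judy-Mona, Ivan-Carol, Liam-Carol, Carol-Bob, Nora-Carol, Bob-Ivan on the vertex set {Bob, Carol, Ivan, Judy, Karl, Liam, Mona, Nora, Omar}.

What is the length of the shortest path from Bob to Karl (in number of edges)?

6

Distance 0: Bob.
Distance 1: Carol, Ivan.
Distance 2: Liam, Nora.
Distance 3: Mona.
Distance 4: Judy.
Distance 5: Omar.
Distance 6: Karl — contains Karl.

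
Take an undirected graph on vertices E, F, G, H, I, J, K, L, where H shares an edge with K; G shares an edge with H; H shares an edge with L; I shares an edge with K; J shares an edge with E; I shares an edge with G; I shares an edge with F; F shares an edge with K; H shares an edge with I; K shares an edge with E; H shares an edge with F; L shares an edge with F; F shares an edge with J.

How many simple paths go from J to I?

J–E–K–F–H–G–I
J–E–K–F–H–I
J–E–K–F–I
J–E–K–F–L–H–G–I
J–E–K–F–L–H–I
J–E–K–H–F–I
J–E–K–H–G–I
J–E–K–H–I
... and 12 more.

20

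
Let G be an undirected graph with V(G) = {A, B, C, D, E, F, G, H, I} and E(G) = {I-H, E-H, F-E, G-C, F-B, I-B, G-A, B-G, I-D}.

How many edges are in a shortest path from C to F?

3

Distance 0: C.
Distance 1: G.
Distance 2: A, B.
Distance 3: F, I — contains F.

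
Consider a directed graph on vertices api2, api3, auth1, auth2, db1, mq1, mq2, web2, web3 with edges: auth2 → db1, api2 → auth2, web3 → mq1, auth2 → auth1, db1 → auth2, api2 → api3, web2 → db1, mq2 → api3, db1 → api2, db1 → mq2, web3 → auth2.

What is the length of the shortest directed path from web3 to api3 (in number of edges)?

4

Distance 0: web3.
Distance 1: auth2, mq1.
Distance 2: auth1, db1.
Distance 3: api2, mq2.
Distance 4: api3 — contains api3.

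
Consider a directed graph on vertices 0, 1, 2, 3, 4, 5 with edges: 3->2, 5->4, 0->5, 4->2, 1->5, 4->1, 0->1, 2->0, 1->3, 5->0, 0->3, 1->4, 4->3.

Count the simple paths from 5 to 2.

7

5→0→1→3→2
5→0→1→4→2
5→0→1→4→3→2
5→0→3→2
5→4→1→3→2
5→4→2
5→4→3→2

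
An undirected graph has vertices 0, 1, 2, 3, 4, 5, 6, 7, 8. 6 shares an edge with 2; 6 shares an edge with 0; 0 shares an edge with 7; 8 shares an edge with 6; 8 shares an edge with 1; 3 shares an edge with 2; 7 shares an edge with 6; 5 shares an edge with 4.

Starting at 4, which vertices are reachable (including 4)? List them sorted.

4, 5

Start at 4.
Its neighbours: 5.
Nothing further is reachable.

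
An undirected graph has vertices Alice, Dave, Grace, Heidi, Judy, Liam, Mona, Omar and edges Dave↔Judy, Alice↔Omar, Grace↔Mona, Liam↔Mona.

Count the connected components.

From Alice: component {Alice, Omar}.
From Dave: component {Dave, Judy}.
From Grace: component {Grace, Liam, Mona}.
From Heidi: component {Heidi}.
That's 4 components.

4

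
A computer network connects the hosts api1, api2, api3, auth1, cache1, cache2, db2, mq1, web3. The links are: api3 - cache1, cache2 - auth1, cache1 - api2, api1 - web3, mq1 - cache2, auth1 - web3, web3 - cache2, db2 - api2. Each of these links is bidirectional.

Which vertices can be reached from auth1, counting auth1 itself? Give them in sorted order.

Start at auth1.
Its neighbours: cache2, web3.
Then their neighbours: api1, mq1.
Nothing further is reachable.

api1, auth1, cache2, mq1, web3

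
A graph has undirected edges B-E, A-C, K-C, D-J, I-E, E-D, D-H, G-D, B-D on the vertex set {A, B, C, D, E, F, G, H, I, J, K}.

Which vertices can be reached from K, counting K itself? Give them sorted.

Start at K.
Its neighbours: C.
Then their neighbours: A.
Nothing further is reachable.

A, C, K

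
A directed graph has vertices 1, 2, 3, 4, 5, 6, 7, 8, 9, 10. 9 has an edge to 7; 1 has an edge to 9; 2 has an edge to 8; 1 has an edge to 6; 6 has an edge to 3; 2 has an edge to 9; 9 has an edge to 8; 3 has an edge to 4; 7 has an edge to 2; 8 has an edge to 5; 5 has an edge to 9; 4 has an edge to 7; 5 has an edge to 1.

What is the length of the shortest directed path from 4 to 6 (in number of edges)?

6

Distance 0: 4.
Distance 1: 7.
Distance 2: 2.
Distance 3: 8, 9.
Distance 4: 5.
Distance 5: 1.
Distance 6: 6 — contains 6.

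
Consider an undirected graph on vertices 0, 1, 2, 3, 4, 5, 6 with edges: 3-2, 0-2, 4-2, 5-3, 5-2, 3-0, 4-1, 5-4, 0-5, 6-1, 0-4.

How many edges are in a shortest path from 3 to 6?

Distance 0: 3.
Distance 1: 0, 2, 5.
Distance 2: 4.
Distance 3: 1.
Distance 4: 6 — contains 6.

4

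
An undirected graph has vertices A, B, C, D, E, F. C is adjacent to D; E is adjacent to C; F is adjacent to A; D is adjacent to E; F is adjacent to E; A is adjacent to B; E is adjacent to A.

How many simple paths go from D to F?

4

D–C–E–A–F
D–C–E–F
D–E–A–F
D–E–F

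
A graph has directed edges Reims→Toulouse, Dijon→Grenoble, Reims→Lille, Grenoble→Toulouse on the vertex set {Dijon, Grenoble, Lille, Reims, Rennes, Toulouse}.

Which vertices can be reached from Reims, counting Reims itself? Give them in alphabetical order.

Lille, Reims, Toulouse

Start at Reims.
Its neighbours: Lille, Toulouse.
Nothing further is reachable.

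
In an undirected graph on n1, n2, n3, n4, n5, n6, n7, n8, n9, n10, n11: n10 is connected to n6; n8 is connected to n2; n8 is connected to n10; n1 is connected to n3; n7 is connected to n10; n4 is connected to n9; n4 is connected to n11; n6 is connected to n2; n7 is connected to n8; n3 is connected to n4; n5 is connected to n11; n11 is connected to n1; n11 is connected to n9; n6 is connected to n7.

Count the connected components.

2

From n1: component {n1, n3, n4, n5, n9, n11}.
From n2: component {n2, n6, n7, n8, n10}.
That's 2 components.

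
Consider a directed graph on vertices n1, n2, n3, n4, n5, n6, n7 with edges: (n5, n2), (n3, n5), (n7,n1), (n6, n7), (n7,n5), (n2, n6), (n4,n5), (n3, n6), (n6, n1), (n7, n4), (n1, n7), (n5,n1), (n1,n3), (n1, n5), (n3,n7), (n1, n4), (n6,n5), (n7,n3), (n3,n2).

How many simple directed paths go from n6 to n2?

n6→n1→n3→n2
n6→n1→n3→n5→n2
n6→n1→n3→n7→n4→n5→n2
n6→n1→n3→n7→n5→n2
n6→n1→n4→n5→n2
n6→n1→n5→n2
n6→n1→n7→n3→n2
n6→n1→n7→n3→n5→n2
... and 15 more.

23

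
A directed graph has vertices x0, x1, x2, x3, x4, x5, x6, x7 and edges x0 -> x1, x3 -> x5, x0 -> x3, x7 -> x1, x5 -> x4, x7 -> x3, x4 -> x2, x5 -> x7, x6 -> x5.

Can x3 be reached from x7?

Yes

Explore from x7.
Distance 1: reach x1, x3.
Found x3.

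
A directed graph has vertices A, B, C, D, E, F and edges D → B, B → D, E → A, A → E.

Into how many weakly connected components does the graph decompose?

From A: component {A, E}.
From B: component {B, D}.
From C: component {C}.
From F: component {F}.
That's 4 components.

4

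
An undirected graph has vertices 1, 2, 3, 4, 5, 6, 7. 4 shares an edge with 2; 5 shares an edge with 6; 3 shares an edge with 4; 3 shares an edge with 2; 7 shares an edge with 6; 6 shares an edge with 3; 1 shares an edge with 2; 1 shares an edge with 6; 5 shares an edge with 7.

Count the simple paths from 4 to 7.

4–2–1–6–5–7
4–2–1–6–7
4–2–3–6–5–7
4–2–3–6–7
4–3–2–1–6–5–7
4–3–2–1–6–7
4–3–6–5–7
4–3–6–7

8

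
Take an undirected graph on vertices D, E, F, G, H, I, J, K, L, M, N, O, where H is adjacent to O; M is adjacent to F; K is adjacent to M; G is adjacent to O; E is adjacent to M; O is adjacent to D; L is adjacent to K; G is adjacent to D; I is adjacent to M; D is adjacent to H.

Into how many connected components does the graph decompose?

4

From D: component {D, G, H, O}.
From E: component {E, F, I, K, L, M}.
From J: component {J}.
From N: component {N}.
That's 4 components.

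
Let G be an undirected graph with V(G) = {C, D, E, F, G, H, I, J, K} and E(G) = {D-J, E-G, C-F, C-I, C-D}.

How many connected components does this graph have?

From C: component {C, D, F, I, J}.
From E: component {E, G}.
From H: component {H}.
From K: component {K}.
That's 4 components.

4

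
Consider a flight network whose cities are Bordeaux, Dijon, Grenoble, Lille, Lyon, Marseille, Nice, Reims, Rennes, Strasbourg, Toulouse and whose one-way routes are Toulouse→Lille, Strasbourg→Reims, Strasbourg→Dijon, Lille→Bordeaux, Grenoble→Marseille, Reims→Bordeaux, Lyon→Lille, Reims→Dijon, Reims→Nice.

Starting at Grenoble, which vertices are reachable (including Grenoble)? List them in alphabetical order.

Start at Grenoble.
Its neighbours: Marseille.
Nothing further is reachable.

Grenoble, Marseille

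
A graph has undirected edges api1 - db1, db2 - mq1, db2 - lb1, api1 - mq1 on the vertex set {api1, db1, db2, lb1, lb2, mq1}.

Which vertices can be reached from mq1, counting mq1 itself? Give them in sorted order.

Start at mq1.
Its neighbours: api1, db2.
Then their neighbours: db1, lb1.
Nothing further is reachable.

api1, db1, db2, lb1, mq1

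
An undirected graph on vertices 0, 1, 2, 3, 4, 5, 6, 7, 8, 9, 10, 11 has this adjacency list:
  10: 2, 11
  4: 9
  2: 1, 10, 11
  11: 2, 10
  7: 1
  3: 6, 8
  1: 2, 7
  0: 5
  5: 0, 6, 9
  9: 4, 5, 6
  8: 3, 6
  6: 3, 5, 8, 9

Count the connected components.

From 0: component {0, 3, 4, 5, 6, 8, 9}.
From 1: component {1, 2, 7, 10, 11}.
That's 2 components.

2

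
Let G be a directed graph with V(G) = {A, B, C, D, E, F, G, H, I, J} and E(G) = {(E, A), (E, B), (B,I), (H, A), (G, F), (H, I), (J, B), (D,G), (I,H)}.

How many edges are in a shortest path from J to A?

4

Distance 0: J.
Distance 1: B.
Distance 2: I.
Distance 3: H.
Distance 4: A — contains A.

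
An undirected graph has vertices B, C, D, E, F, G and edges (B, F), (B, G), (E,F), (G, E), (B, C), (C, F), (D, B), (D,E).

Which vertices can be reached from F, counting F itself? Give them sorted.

B, C, D, E, F, G

Start at F.
Its neighbours: B, C, E.
Then their neighbours: D, G.
Every vertex is now reached.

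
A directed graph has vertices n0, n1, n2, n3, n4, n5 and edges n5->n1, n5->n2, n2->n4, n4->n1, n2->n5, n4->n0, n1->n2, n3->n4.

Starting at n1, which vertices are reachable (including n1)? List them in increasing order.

n0, n1, n2, n4, n5

Start at n1.
Its neighbours: n2.
Then their neighbours: n4, n5.
Then next layer: n0.
Nothing further is reachable.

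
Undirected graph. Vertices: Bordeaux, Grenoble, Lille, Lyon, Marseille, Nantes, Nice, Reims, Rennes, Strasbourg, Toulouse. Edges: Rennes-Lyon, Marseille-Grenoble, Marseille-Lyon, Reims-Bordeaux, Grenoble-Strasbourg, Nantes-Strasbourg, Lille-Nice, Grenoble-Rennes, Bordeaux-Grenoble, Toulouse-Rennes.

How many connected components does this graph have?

2

From Bordeaux: component {Bordeaux, Grenoble, Lyon, Marseille, Nantes, Reims, Rennes, Strasbourg, Toulouse}.
From Lille: component {Lille, Nice}.
That's 2 components.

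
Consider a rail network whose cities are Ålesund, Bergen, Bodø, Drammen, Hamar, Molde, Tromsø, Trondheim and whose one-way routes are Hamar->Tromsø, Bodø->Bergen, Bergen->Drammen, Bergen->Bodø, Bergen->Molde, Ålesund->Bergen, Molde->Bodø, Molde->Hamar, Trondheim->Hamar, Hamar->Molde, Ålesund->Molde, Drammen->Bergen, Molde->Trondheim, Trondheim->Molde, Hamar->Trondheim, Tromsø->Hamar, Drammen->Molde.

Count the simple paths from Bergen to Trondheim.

Bergen→Drammen→Molde→Hamar→Trondheim
Bergen→Drammen→Molde→Trondheim
Bergen→Molde→Hamar→Trondheim
Bergen→Molde→Trondheim

4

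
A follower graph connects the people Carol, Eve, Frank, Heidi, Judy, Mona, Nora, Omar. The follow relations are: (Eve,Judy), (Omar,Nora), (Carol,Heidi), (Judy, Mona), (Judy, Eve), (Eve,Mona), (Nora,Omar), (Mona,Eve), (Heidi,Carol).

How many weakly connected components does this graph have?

4

From Carol: component {Carol, Heidi}.
From Eve: component {Eve, Judy, Mona}.
From Frank: component {Frank}.
From Nora: component {Nora, Omar}.
That's 4 components.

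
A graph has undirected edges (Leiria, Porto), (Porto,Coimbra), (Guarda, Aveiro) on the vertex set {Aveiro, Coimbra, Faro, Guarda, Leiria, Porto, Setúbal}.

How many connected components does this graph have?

From Aveiro: component {Aveiro, Guarda}.
From Coimbra: component {Coimbra, Leiria, Porto}.
From Faro: component {Faro}.
From Setúbal: component {Setúbal}.
That's 4 components.

4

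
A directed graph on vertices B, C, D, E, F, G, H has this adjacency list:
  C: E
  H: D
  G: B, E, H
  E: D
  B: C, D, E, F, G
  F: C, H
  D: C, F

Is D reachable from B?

Explore from B.
Distance 1: reach C, D, E, F, G.
Found D.

Yes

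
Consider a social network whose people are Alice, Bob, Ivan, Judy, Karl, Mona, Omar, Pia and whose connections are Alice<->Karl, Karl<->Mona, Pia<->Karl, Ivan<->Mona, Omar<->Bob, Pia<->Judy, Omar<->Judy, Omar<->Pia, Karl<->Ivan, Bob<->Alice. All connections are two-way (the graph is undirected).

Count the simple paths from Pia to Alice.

Pia–Judy–Omar–Bob–Alice
Pia–Karl–Alice
Pia–Omar–Bob–Alice

3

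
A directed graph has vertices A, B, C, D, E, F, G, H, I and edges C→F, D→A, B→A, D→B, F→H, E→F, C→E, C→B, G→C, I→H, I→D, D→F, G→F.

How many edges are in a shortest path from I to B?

2

Distance 0: I.
Distance 1: D, H.
Distance 2: A, B, F — contains B.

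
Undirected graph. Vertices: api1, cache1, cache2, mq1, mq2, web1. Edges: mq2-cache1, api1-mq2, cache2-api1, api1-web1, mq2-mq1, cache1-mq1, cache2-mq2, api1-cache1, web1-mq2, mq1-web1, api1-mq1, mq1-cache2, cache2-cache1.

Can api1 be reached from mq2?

Explore from mq2.
Distance 1: reach api1, cache1, cache2, mq1, web1.
Found api1.

Yes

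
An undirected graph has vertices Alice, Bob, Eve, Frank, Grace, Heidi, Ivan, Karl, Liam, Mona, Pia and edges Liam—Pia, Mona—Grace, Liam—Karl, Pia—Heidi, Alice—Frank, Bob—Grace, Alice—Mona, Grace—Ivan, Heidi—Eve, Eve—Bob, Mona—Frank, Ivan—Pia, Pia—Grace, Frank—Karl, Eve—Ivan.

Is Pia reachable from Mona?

Yes

Explore from Mona.
Distance 1: reach Alice, Frank, Grace.
Distance 2: reach Bob, Ivan, Karl, Pia.
Found Pia.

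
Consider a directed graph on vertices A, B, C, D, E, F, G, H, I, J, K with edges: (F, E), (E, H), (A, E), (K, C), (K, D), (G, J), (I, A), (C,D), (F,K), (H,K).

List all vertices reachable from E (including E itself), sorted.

C, D, E, H, K

Start at E.
Its neighbours: H.
Then their neighbours: K.
Then next layer: C, D.
Nothing further is reachable.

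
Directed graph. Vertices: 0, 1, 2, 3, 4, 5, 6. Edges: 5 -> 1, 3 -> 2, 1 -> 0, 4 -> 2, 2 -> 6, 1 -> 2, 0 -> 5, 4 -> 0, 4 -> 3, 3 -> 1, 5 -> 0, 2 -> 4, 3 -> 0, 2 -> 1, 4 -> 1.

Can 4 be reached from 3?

Yes

Explore from 3.
Distance 1: reach 0, 1, 2.
Distance 2: reach 4, 5, 6.
Found 4.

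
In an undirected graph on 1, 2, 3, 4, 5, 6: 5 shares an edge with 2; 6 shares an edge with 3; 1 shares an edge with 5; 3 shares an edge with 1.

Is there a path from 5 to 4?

No

Explore from 5.
Distance 1: reach 1, 2.
Distance 2: reach 3.
Distance 3: reach 6.
The search is exhausted without reaching 4; it lies in a different component.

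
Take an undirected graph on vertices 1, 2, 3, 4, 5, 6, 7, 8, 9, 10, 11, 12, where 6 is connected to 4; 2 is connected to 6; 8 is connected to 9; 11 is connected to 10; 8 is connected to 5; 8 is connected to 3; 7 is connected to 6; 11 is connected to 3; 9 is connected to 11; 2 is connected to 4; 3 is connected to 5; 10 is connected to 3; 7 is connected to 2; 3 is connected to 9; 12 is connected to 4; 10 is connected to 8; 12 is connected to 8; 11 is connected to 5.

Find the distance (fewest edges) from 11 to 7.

Distance 0: 11.
Distance 1: 3, 5, 9, 10.
Distance 2: 8.
Distance 3: 12.
Distance 4: 4.
Distance 5: 2, 6.
Distance 6: 7 — contains 7.

6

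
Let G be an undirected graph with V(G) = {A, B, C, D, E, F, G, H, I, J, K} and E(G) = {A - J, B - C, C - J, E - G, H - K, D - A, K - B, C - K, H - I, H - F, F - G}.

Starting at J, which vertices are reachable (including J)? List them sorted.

A, B, C, D, E, F, G, H, I, J, K

Start at J.
Its neighbours: A, C.
Then their neighbours: B, D, K.
Then next layer: H.
Then next layer: F, I.
Then next layer: G.
Then next layer: E.
Every vertex is now reached.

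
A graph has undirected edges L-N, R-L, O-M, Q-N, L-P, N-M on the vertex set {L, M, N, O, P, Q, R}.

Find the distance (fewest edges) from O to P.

Distance 0: O.
Distance 1: M.
Distance 2: N.
Distance 3: L, Q.
Distance 4: P, R — contains P.

4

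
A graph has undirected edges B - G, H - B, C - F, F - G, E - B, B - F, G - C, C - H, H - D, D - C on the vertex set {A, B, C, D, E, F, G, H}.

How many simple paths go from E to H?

E–B–F–C–D–H
E–B–F–C–H
E–B–F–G–C–D–H
E–B–F–G–C–H
E–B–G–C–D–H
E–B–G–C–H
E–B–G–F–C–D–H
E–B–G–F–C–H
E–B–H

9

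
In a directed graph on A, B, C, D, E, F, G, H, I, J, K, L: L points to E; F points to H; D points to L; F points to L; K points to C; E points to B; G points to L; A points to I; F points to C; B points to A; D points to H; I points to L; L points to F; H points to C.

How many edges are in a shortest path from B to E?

Distance 0: B.
Distance 1: A.
Distance 2: I.
Distance 3: L.
Distance 4: E, F — contains E.

4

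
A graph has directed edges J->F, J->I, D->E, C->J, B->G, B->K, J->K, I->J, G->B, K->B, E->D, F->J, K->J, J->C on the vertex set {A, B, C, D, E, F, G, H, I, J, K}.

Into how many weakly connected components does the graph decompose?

4

From A: component {A}.
From B: component {B, C, F, G, I, J, K}.
From D: component {D, E}.
From H: component {H}.
That's 4 components.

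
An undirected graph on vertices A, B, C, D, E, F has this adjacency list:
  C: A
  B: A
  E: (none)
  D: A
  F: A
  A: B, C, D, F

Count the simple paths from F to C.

F–A–C

1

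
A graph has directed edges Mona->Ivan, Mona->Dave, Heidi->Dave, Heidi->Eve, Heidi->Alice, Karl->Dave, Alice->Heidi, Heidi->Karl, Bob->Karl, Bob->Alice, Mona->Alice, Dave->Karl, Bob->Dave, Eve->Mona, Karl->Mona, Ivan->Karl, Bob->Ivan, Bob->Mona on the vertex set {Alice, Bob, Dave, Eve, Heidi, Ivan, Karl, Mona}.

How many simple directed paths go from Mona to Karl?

4

Mona→Alice→Heidi→Dave→Karl
Mona→Alice→Heidi→Karl
Mona→Dave→Karl
Mona→Ivan→Karl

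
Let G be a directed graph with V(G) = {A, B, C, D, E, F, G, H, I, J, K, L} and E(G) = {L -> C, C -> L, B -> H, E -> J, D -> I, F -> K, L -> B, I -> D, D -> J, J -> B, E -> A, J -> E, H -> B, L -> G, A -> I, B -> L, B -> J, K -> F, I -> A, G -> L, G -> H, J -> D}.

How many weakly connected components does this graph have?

2

From A: component {A, B, C, D, E, G, H, I, J, L}.
From F: component {F, K}.
That's 2 components.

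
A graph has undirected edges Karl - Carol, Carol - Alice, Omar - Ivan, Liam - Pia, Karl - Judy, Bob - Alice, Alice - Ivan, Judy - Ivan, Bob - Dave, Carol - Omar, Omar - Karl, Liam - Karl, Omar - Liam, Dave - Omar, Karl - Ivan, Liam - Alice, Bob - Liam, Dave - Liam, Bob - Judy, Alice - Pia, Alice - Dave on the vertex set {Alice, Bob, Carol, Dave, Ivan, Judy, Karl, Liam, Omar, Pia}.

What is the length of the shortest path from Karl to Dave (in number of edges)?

Distance 0: Karl.
Distance 1: Carol, Ivan, Judy, Liam, Omar.
Distance 2: Alice, Bob, Dave, Pia — contains Dave.

2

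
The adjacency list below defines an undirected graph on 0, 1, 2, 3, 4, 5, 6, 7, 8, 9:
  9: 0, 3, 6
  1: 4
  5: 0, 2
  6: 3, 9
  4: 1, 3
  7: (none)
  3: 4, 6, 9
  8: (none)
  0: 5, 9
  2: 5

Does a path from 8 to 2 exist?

8 has no edges, so nothing is reachable from it.

No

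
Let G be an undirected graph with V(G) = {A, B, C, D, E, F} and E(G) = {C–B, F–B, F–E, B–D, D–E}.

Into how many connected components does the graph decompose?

2

From A: component {A}.
From B: component {B, C, D, E, F}.
That's 2 components.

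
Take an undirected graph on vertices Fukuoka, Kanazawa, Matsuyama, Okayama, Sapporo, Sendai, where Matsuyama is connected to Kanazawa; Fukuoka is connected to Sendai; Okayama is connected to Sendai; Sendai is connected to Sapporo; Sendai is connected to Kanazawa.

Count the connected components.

From Fukuoka: component {Fukuoka, Kanazawa, Matsuyama, Okayama, Sapporo, Sendai}.
That's 1 component.

1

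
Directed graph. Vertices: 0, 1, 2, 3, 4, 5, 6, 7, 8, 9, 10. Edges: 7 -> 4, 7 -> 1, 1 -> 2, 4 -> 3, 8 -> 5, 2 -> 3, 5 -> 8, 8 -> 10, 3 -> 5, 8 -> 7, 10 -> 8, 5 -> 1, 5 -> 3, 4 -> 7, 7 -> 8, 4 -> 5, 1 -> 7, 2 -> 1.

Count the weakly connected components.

From 0: component {0}.
From 1: component {1, 2, 3, 4, 5, 7, 8, 10}.
From 6: component {6}.
From 9: component {9}.
That's 4 components.

4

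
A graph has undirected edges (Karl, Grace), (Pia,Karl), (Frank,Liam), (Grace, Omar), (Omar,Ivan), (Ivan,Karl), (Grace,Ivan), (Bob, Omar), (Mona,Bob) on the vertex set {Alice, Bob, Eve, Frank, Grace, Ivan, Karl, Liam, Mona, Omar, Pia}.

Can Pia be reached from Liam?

No

Explore from Liam.
Distance 1: reach Frank.
The search is exhausted without reaching Pia; it lies in a different component.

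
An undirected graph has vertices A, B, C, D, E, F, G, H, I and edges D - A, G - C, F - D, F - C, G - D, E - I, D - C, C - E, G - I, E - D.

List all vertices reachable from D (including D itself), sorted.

A, C, D, E, F, G, I

Start at D.
Its neighbours: A, C, E, F, G.
Then their neighbours: I.
Nothing further is reachable.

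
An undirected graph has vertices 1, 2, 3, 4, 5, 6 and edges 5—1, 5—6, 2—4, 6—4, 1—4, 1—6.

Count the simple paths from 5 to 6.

5–1–4–6
5–1–6
5–6

3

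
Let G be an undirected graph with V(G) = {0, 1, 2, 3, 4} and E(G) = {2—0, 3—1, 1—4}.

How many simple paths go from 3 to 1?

1

3–1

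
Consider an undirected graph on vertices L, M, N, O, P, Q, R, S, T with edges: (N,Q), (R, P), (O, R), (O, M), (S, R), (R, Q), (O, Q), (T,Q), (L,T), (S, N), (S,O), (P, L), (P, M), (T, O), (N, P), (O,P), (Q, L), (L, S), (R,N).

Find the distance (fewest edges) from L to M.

2

Distance 0: L.
Distance 1: P, Q, S, T.
Distance 2: M, N, O, R — contains M.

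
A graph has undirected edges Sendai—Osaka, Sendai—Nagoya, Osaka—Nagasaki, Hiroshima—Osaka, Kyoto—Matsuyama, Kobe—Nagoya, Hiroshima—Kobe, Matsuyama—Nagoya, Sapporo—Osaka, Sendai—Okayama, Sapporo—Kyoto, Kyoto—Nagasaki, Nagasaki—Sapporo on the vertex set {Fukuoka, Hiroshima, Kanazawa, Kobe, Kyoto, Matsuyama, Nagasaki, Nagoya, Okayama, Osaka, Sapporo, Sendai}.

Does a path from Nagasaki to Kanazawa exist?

Explore from Nagasaki.
Distance 1: reach Kyoto, Osaka, Sapporo.
Distance 2: reach Hiroshima, Matsuyama, Sendai.
Distance 3: reach Kobe, Nagoya, Okayama.
The search is exhausted without reaching Kanazawa; it lies in a different component.

No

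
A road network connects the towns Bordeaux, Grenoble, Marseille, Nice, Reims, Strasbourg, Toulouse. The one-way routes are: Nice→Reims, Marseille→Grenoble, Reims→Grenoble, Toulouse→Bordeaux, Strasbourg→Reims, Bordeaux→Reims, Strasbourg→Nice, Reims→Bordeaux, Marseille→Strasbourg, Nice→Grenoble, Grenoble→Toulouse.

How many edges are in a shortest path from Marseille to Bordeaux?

Distance 0: Marseille.
Distance 1: Grenoble, Strasbourg.
Distance 2: Nice, Reims, Toulouse.
Distance 3: Bordeaux — contains Bordeaux.

3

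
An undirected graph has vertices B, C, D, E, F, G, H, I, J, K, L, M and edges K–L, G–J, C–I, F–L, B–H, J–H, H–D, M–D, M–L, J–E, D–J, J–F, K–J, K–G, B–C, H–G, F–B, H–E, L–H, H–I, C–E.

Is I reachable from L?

Explore from L.
Distance 1: reach F, H, K, M.
Distance 2: reach B, D, E, G, I, J.
Found I.

Yes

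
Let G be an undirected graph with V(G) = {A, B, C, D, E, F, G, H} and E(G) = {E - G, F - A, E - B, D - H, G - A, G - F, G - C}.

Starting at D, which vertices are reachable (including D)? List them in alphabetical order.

Start at D.
Its neighbours: H.
Nothing further is reachable.

D, H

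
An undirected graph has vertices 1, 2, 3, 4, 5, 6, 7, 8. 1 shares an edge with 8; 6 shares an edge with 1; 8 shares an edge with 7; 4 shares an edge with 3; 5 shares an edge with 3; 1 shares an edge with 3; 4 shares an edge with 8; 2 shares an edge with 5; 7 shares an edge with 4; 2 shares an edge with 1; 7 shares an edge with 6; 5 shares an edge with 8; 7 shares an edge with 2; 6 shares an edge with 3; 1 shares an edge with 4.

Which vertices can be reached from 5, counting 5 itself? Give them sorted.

Start at 5.
Its neighbours: 2, 3, 8.
Then their neighbours: 1, 4, 6, 7.
Every vertex is now reached.

1, 2, 3, 4, 5, 6, 7, 8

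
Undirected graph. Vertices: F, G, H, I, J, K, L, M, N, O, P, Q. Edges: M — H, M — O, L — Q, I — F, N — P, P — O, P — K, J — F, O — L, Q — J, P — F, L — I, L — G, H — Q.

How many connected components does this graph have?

From F: component {F, G, H, I, J, K, L, M, N, O, P, Q}.
That's 1 component.

1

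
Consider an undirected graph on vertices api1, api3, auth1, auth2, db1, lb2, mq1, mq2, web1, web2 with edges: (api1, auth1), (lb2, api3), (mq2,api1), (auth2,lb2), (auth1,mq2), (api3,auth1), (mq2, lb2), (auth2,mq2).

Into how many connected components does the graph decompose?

From api1: component {api1, api3, auth1, auth2, lb2, mq2}.
From db1: component {db1}.
From mq1: component {mq1}.
From web1: component {web1}.
From web2: component {web2}.
That's 5 components.

5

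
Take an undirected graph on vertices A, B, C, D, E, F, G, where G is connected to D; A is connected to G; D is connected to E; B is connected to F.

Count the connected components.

From A: component {A, D, E, G}.
From B: component {B, F}.
From C: component {C}.
That's 3 components.

3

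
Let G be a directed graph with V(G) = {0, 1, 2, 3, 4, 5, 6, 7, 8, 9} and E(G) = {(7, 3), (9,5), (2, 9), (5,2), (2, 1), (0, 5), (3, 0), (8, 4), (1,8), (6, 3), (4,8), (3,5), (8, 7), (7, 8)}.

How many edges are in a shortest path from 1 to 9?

6

Distance 0: 1.
Distance 1: 8.
Distance 2: 4, 7.
Distance 3: 3.
Distance 4: 0, 5.
Distance 5: 2.
Distance 6: 9 — contains 9.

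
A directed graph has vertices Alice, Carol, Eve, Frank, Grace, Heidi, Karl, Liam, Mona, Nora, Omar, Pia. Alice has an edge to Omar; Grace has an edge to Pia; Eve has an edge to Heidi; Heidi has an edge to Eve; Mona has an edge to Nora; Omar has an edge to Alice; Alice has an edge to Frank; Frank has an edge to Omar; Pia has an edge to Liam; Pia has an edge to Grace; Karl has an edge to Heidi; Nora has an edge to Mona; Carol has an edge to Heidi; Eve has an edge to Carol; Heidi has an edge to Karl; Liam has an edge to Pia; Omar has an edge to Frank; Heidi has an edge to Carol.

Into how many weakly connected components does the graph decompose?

From Alice: component {Alice, Frank, Omar}.
From Carol: component {Carol, Eve, Heidi, Karl}.
From Grace: component {Grace, Liam, Pia}.
From Mona: component {Mona, Nora}.
That's 4 components.

4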